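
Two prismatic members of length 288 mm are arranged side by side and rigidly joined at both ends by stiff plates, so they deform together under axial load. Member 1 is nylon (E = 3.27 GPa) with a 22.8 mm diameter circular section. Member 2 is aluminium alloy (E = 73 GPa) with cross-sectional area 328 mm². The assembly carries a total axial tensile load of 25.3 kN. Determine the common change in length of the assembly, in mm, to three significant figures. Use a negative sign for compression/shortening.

0.288 mm

A_1 = 408.3 mm².
Equal strain + equilibrium ⇒ each member carries load in proportion to AE: A₁E₁ = 1335000 N, A₂E₂ = 23940000 N, ΣAE = 25280000 N.
δ = PL/ΣAE = 25300·288/25280000 = 0.2882 mm.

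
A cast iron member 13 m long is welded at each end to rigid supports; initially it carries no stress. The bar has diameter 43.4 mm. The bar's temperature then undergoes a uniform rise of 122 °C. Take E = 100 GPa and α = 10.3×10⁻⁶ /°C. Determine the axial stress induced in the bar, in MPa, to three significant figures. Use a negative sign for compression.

-126 MPa

Free thermal expansion αLΔT = 10.3e-6 · 13000 · 122 = 16.34 mm.
The walls impose strain ε = −(16.34)/13000 = -1.2566e-03; σ = Eε = 100000 · -1.2566e-03 = -125.7 MPa.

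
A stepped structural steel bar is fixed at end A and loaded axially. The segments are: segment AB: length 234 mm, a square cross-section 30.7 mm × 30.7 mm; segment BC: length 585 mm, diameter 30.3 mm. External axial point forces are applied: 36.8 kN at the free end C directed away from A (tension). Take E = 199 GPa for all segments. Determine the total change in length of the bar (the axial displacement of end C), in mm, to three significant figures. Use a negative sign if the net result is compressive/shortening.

0.196 mm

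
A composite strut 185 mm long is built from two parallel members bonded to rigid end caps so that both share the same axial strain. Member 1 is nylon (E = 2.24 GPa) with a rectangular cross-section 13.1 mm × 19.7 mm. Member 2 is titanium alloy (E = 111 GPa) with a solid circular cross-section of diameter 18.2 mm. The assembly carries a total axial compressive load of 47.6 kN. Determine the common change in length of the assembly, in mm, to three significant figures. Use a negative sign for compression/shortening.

-0.299 mm

A_1 = 258.1 mm².
A_2 = 260.2 mm².
Equal strain + equilibrium ⇒ each member carries load in proportion to AE: A₁E₁ = 578100 N, A₂E₂ = 28880000 N, ΣAE = 29460000 N.
δ = PL/ΣAE = -47600·185/29460000 = -0.299 mm.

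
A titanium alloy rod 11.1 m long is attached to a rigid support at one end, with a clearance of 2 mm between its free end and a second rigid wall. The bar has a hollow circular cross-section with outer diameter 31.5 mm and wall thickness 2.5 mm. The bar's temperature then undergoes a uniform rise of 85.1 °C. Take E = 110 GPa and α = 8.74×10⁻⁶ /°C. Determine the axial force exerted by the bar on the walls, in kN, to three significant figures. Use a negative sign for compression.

-14.1 kN

Free thermal expansion αLΔT = 8.74e-6 · 11100 · 85.1 = 8.256 mm.
The walls engage after the gap closes; constrained expansion = 8.256 − 2 = 6.256 mm.
The walls impose strain ε = −(6.256)/11100 = -5.6359e-04; σ = Eε = 110000 · -5.6359e-04 = -62 MPa.
Wall reaction R = σ·A = -62·227.8 = -14120 N = -14.12 kN.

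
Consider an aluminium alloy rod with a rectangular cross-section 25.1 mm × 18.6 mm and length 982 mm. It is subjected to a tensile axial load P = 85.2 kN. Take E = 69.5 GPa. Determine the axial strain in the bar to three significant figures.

A = 466.9 mm².
σ = N/A = 182.5 MPa; ε = σ/E = 182.5/69500 = 2.626e-03.

0.00263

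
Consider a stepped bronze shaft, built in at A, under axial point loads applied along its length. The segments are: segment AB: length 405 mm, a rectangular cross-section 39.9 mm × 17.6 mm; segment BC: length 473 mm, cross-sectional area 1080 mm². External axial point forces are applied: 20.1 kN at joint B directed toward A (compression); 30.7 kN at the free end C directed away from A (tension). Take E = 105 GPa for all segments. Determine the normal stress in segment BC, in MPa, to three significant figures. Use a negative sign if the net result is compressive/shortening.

28.4 MPa

Internal axial forces (sectioning from the free end, tension +): N_BC = 30.7 kN, N_AB = 10.6 kN.
σ_BC = N_BC/A_BC = 30700/1080 = 28.43 MPa.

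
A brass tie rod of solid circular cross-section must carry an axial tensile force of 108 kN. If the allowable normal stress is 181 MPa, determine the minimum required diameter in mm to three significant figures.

Required area A ≥ P/σ_allow = 108000/181 = 596.7 mm².
For a solid circular section, d ≥ √(4A/π) = 27.56 mm.

27.6 mm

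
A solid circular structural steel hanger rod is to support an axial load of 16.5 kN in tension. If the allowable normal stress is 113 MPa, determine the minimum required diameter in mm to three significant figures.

13.6 mm

Required area A ≥ P/σ_allow = 16500/113 = 146 mm².
For a solid circular section, d ≥ √(4A/π) = 13.64 mm.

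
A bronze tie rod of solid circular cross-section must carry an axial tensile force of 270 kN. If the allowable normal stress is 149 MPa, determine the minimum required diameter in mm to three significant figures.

48.0 mm

Required area A ≥ P/σ_allow = 270000/149 = 1812 mm².
For a solid circular section, d ≥ √(4A/π) = 48.03 mm.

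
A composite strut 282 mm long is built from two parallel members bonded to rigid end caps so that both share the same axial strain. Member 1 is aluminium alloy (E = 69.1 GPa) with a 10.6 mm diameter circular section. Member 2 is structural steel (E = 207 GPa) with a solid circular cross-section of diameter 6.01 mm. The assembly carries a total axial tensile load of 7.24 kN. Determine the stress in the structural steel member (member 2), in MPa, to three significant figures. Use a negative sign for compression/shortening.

A_1 = 88.25 mm².
A_2 = 28.37 mm².
Equal strain + equilibrium ⇒ each member carries load in proportion to AE: A₁E₁ = 6098000 N, A₂E₂ = 5872000 N, ΣAE = 11970000 N.
σ₂ = P·E₂/ΣAE = 7240·207000/11970000 = 125.2 MPa.

125 MPa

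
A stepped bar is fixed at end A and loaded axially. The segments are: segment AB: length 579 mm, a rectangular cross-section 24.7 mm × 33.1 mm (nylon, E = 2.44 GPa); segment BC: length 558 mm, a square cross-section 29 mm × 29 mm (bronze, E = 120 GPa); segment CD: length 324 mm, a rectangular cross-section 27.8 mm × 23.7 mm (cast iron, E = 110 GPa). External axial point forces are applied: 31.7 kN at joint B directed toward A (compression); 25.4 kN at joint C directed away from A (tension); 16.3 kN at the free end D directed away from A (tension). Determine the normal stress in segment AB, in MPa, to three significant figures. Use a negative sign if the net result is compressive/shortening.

Internal axial forces (sectioning from the free end, tension +): N_CD = 16.3 kN, N_BC = 41.7 kN, N_AB = 10 kN.
A_AB = 817.6 mm².
σ_AB = N_AB/A_AB = 10000/817.6 = 12.23 MPa.

12.2 MPa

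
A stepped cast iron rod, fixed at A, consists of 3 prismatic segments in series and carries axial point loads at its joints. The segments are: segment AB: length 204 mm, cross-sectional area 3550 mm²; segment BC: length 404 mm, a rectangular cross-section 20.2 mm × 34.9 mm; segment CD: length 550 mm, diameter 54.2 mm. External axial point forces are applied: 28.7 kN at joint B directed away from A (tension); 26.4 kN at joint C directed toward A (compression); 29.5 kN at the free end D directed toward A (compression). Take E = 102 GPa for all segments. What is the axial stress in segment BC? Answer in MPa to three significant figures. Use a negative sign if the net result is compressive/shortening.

Internal axial forces (sectioning from the free end, tension +): N_CD = -29.5 kN, N_BC = -55.9 kN, N_AB = -27.2 kN.
A_BC = 705 mm².
σ_BC = N_BC/A_BC = -55900/705 = -79.29 MPa.

-79.3 MPa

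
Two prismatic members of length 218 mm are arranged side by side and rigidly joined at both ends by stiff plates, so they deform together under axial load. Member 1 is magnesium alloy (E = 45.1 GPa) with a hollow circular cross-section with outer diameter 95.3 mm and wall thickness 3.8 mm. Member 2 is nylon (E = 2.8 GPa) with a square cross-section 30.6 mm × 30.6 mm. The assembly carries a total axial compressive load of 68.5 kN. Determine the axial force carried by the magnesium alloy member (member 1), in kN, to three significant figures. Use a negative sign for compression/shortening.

-65.0 kN

A_1 = 1092 mm².
A_2 = 936.4 mm².
Equal strain + equilibrium ⇒ each member carries load in proportion to AE: A₁E₁ = 49260000 N, A₂E₂ = 2622000 N, ΣAE = 51890000 N.
F₁ = P·A₁E₁/ΣAE = -68500·49260000/51890000 = -65040 N.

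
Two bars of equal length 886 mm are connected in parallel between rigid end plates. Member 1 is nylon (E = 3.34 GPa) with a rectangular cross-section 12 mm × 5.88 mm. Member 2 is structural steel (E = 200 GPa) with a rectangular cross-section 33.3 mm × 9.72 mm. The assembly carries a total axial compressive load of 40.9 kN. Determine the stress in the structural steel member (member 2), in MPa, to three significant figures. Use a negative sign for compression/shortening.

-126 MPa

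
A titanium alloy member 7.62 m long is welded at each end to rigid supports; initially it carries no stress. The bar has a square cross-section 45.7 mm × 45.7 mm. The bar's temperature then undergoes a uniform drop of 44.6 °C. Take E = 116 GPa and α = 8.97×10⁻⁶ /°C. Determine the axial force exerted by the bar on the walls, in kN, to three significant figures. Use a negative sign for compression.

96.9 kN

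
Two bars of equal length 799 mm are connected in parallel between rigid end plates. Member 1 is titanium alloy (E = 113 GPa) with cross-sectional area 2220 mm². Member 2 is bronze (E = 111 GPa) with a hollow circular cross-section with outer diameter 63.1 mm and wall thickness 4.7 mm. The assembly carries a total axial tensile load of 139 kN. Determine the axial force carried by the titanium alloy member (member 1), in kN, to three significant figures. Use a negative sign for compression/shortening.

A_2 = 862.3 mm².
Equal strain + equilibrium ⇒ each member carries load in proportion to AE: A₁E₁ = 250900000 N, A₂E₂ = 95720000 N, ΣAE = 346600000 N.
F₁ = P·A₁E₁/ΣAE = 139000·250900000/346600000 = 100600 N.

101 kN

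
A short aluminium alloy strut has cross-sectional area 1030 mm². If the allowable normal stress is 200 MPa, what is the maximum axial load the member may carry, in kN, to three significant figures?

206 kN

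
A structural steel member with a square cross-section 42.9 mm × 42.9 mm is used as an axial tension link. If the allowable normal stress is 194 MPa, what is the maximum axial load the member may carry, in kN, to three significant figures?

A = 1840 mm².
P_max = σ_allow · A = 194 · 1840 = 357000 N = 357 kN.

357 kN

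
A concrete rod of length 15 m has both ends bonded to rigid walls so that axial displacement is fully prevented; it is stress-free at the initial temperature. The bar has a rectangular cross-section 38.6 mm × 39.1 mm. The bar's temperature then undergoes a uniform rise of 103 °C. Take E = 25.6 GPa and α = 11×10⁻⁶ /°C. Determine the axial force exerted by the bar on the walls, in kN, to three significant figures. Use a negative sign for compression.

-43.8 kN

Free thermal expansion αLΔT = 11e-6 · 15000 · 103 = 16.99 mm.
The walls impose strain ε = −(16.99)/15000 = -1.1330e-03; σ = Eε = 25600 · -1.1330e-03 = -29 MPa.
Wall reaction R = σ·A = -29·1509 = -43780 N = -43.78 kN.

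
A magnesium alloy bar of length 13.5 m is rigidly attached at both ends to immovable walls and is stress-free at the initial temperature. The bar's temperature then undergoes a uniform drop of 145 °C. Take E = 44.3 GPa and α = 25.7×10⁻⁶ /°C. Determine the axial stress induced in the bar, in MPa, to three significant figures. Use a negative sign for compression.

Free thermal expansion αLΔT = 25.7e-6 · 13500 · -145 = -50.31 mm.
The walls impose strain ε = −(-50.31)/13500 = 3.7265e-03; σ = Eε = 44300 · 3.7265e-03 = 165.1 MPa.

165 MPa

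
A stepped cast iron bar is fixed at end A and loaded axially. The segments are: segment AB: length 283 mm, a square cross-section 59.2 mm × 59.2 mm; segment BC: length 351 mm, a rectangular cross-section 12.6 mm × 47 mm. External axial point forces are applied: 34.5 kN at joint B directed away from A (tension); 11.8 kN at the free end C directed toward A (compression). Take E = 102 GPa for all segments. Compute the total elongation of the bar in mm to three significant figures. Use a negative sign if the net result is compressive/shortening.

Internal axial forces (sectioning from the free end, tension +): N_BC = -11.8 kN, N_AB = 22.7 kN.
A_AB = 3505 mm².
A_BC = 592.2 mm².
δ_AB = 22700·283/(3505·102000) = 0.01797 mm
δ_BC = -11800·351/(592.2·102000) = -0.06857 mm
δ = Σδ_i = -0.0506 mm.

-0.0506 mm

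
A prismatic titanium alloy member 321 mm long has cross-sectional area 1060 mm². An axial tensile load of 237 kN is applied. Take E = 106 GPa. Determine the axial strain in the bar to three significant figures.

0.00211

σ = N/A = 223.6 MPa; ε = σ/E = 223.6/106000 = 2.109e-03.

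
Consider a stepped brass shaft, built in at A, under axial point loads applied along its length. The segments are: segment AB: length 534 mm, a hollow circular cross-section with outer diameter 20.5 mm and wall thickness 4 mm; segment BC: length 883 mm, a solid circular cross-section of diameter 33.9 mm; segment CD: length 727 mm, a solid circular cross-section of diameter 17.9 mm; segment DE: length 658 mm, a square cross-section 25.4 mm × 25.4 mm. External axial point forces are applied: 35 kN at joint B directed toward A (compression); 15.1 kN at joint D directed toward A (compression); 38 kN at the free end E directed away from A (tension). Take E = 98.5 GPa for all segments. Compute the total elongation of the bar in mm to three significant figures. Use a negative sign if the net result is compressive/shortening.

Internal axial forces (sectioning from the free end, tension +): N_DE = 38 kN, N_CD = 22.9 kN, N_BC = 22.9 kN, N_AB = -12.1 kN.
A_AB = 207.3 mm².
A_BC = 902.6 mm².
A_CD = 251.6 mm².
A_DE = 645.2 mm².
δ_AB = -12100·534/(207.3·98500) = -0.3164 mm
δ_BC = 22900·883/(902.6·98500) = 0.2274 mm
δ_CD = 22900·727/(251.6·98500) = 0.6716 mm
δ_DE = 38000·658/(645.2·98500) = 0.3935 mm
δ = Σδ_i = 0.9762 mm.

0.976 mm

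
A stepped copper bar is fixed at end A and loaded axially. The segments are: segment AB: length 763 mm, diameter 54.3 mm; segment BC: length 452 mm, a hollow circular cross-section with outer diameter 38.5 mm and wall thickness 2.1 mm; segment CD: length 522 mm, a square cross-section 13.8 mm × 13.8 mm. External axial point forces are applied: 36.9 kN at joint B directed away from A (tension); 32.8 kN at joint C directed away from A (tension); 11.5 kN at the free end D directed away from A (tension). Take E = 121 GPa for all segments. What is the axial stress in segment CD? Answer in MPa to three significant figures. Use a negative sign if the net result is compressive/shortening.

Internal axial forces (sectioning from the free end, tension +): N_CD = 11.5 kN, N_BC = 44.3 kN, N_AB = 81.2 kN.
A_CD = 190.4 mm².
σ_CD = N_CD/A_CD = 11500/190.4 = 60.39 MPa.

60.4 MPa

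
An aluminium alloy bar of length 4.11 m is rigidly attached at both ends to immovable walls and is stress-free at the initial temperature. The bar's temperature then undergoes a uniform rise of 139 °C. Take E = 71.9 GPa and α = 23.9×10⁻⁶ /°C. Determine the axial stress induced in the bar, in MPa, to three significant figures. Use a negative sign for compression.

-239 MPa

Free thermal expansion αLΔT = 23.9e-6 · 4110 · 139 = 13.65 mm.
The walls impose strain ε = −(13.65)/4110 = -3.3221e-03; σ = Eε = 71900 · -3.3221e-03 = -238.9 MPa.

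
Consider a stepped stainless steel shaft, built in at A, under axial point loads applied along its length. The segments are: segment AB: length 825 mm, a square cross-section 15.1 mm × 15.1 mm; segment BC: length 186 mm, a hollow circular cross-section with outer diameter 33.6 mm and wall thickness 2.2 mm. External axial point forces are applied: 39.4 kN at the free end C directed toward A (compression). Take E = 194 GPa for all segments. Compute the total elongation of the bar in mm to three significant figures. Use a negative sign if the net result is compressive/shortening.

-0.909 mm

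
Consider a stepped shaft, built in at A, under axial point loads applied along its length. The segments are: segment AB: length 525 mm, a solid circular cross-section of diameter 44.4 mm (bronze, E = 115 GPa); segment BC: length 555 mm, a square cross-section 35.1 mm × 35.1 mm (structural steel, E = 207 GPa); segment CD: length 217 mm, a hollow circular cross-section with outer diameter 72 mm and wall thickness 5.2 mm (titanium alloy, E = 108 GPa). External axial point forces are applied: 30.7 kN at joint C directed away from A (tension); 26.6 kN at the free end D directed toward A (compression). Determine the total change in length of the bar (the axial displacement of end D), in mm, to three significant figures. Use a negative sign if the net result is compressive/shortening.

-0.0280 mm

Internal axial forces (sectioning from the free end, tension +): N_CD = -26.6 kN, N_BC = 4.1 kN, N_AB = 4.1 kN.
A_AB = 1548 mm².
A_BC = 1232 mm².
A_CD = 1091 mm².
δ_AB = 4100·525/(1548·115000) = 0.01209 mm
δ_BC = 4100·555/(1232·207000) = 0.008923 mm
δ_CD = -26600·217/(1091·108000) = -0.04898 mm
δ = Σδ_i = -0.02796 mm.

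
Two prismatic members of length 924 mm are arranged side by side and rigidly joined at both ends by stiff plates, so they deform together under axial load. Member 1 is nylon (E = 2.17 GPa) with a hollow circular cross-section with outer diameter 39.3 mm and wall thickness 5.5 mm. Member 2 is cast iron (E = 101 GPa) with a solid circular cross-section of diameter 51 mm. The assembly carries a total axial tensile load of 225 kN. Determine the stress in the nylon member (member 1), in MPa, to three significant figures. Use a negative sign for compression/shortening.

2.35 MPa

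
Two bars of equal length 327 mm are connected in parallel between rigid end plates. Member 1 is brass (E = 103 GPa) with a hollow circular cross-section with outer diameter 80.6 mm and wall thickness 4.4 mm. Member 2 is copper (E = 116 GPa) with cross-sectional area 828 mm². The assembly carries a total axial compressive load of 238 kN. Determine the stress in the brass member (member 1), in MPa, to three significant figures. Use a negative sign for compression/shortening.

A_1 = 1053 mm².
Equal strain + equilibrium ⇒ each member carries load in proportion to AE: A₁E₁ = 108500000 N, A₂E₂ = 96050000 N, ΣAE = 204500000 N.
σ₁ = P·E₁/ΣAE = -238000·103000/204500000 = -119.8 MPa.

-120 MPa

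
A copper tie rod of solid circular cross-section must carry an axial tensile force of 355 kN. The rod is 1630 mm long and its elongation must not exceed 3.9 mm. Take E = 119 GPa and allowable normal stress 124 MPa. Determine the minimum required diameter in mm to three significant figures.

60.4 mm

Required area A ≥ P/σ_allow = 355000/124 = 2863 mm².
For a solid circular section, d ≥ √(4A/π) = 60.38 mm.
Elongation limit: A ≥ PL/(Eδ_allow) = 355000·1630/(119000·3.9) = 1247 mm² ⇒ d ≥ 39.84 mm.
The stress limit governs.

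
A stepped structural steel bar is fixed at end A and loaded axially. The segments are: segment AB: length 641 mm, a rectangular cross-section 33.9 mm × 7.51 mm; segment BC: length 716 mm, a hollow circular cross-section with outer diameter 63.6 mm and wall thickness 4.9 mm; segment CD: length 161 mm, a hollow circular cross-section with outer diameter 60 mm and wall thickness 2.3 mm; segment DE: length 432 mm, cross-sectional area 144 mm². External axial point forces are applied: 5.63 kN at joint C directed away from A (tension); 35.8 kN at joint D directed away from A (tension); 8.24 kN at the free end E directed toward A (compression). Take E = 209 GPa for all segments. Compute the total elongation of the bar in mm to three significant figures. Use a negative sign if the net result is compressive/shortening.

Internal axial forces (sectioning from the free end, tension +): N_DE = -8.24 kN, N_CD = 27.56 kN, N_BC = 33.19 kN, N_AB = 33.19 kN.
A_AB = 254.6 mm².
A_BC = 903.6 mm².
A_CD = 416.9 mm².
δ_AB = 33190·641/(254.6·209000) = 0.3998 mm
δ_BC = 33190·716/(903.6·209000) = 0.1258 mm
δ_CD = 27560·161/(416.9·209000) = 0.05092 mm
δ_DE = -8240·432/(144·209000) = -0.1183 mm
δ = Σδ_i = 0.4583 mm.

0.458 mm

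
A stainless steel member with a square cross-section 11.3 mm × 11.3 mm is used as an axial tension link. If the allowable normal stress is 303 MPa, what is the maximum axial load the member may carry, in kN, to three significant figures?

A = 127.7 mm².
P_max = σ_allow · A = 303 · 127.7 = 38690 N = 38.69 kN.

38.7 kN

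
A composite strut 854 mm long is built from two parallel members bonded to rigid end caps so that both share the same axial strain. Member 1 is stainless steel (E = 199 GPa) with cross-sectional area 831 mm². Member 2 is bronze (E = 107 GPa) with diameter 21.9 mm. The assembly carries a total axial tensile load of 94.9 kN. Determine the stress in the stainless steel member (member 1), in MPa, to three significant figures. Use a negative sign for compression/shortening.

91.8 MPa

A_2 = 376.7 mm².
Equal strain + equilibrium ⇒ each member carries load in proportion to AE: A₁E₁ = 165400000 N, A₂E₂ = 40310000 N, ΣAE = 205700000 N.
σ₁ = P·E₁/ΣAE = 94900·199000/205700000 = 91.82 MPa.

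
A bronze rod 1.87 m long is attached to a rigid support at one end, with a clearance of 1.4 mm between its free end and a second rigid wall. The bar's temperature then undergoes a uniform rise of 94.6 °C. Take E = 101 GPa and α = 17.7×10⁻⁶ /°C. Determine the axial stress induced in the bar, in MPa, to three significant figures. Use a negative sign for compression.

Free thermal expansion αLΔT = 17.7e-6 · 1870 · 94.6 = 3.131 mm.
The walls engage after the gap closes; constrained expansion = 3.131 − 1.4 = 1.731 mm.
The walls impose strain ε = −(1.731)/1870 = -9.2576e-04; σ = Eε = 101000 · -9.2576e-04 = -93.5 MPa.

-93.5 MPa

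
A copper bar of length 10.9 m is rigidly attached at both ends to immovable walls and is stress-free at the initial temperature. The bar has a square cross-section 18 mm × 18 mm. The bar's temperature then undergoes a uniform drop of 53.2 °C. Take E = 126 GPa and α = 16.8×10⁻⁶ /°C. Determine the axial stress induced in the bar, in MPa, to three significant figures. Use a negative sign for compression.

Free thermal expansion αLΔT = 16.8e-6 · 10900 · -53.2 = -9.742 mm.
The walls impose strain ε = −(-9.742)/10900 = 8.9376e-04; σ = Eε = 126000 · 8.9376e-04 = 112.6 MPa.

113 MPa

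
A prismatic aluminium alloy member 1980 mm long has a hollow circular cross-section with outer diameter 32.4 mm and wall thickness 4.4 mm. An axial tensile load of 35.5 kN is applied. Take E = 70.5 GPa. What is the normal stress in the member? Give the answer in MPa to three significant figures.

A = 387 mm².
σ = N/A = 35500/387 = 91.72 MPa.

91.7 MPa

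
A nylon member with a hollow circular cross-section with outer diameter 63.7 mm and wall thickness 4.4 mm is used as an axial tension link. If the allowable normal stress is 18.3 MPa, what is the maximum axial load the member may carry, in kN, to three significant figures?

A = 819.7 mm².
P_max = σ_allow · A = 18.3 · 819.7 = 15000 N = 15 kN.

15.0 kN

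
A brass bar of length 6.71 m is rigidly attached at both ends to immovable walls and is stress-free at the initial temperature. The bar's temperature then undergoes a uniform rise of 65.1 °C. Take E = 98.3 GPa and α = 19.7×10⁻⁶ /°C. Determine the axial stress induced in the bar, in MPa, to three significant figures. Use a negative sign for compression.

Free thermal expansion αLΔT = 19.7e-6 · 6710 · 65.1 = 8.605 mm.
The walls impose strain ε = −(8.605)/6710 = -1.2825e-03; σ = Eε = 98300 · -1.2825e-03 = -126.1 MPa.

-126 MPa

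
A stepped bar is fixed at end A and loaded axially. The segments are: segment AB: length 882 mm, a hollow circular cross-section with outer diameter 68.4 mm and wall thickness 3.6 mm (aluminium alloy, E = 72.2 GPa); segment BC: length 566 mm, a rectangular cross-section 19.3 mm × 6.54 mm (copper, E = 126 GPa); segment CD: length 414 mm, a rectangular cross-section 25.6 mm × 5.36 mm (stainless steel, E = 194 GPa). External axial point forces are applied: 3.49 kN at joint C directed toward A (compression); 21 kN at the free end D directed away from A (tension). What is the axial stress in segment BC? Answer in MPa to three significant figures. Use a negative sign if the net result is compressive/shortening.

Internal axial forces (sectioning from the free end, tension +): N_CD = 21 kN, N_BC = 17.51 kN, N_AB = 17.51 kN.
A_BC = 126.2 mm².
σ_BC = N_BC/A_BC = 17510/126.2 = 138.7 MPa.

139 MPa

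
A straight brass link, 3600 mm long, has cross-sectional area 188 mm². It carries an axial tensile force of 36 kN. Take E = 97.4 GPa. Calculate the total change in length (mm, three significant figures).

7.08 mm

δ_mech = NL/(AE) = 36000·3600/(188·97400) = 7.078 mm.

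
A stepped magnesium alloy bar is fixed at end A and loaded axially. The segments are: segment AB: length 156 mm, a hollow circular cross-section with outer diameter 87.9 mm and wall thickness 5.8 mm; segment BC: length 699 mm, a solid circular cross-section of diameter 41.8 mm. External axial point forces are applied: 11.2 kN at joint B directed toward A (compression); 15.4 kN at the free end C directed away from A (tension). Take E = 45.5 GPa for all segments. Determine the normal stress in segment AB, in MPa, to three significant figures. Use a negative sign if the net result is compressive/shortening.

2.81 MPa

Internal axial forces (sectioning from the free end, tension +): N_BC = 15.4 kN, N_AB = 4.2 kN.
A_AB = 1496 mm².
σ_AB = N_AB/A_AB = 4200/1496 = 2.808 MPa.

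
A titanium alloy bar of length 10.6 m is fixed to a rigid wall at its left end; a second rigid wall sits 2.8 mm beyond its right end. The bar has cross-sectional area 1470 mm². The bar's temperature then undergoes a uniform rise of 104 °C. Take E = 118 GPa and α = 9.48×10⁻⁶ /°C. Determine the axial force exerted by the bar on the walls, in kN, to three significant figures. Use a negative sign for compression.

-125 kN

Free thermal expansion αLΔT = 9.48e-6 · 10600 · 104 = 10.45 mm.
The walls engage after the gap closes; constrained expansion = 10.45 − 2.8 = 7.651 mm.
The walls impose strain ε = −(7.651)/10600 = -7.2177e-04; σ = Eε = 118000 · -7.2177e-04 = -85.17 MPa.
Wall reaction R = σ·A = -85.17·1470 = -125200 N = -125.2 kN.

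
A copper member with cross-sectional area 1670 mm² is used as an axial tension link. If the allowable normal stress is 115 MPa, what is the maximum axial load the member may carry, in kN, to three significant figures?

P_max = σ_allow · A = 115 · 1670 = 192000 N = 192.1 kN.

192 kN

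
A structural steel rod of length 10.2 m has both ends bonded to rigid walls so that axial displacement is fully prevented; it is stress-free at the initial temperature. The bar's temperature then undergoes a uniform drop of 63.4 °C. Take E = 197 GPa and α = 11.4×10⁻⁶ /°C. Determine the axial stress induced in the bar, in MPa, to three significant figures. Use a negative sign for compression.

142 MPa

Free thermal expansion αLΔT = 11.4e-6 · 10200 · -63.4 = -7.372 mm.
The walls impose strain ε = −(-7.372)/10200 = 7.2276e-04; σ = Eε = 197000 · 7.2276e-04 = 142.4 MPa.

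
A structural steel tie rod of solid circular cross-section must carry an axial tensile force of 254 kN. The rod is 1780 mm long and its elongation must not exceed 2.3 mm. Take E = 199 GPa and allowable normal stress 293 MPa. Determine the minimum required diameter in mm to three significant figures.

35.5 mm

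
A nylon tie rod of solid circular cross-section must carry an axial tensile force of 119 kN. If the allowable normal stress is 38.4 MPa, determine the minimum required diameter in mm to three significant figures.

Required area A ≥ P/σ_allow = 119000/38.4 = 3099 mm².
For a solid circular section, d ≥ √(4A/π) = 62.81 mm.

62.8 mm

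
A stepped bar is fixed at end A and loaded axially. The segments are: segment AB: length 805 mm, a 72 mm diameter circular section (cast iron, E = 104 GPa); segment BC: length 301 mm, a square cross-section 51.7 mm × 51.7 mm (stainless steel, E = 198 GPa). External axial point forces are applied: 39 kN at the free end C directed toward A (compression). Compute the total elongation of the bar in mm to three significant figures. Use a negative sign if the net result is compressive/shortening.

-0.0963 mm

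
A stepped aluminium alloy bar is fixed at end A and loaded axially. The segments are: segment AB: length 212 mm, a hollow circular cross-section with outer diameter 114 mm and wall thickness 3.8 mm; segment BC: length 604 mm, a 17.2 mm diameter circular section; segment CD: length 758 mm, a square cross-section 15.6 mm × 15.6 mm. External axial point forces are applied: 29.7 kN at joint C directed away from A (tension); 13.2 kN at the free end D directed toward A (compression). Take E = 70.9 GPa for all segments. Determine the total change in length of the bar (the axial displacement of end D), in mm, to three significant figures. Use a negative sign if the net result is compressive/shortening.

0.0626 mm

Internal axial forces (sectioning from the free end, tension +): N_CD = -13.2 kN, N_BC = 16.5 kN, N_AB = 16.5 kN.
A_AB = 1316 mm².
A_BC = 232.4 mm².
A_CD = 243.4 mm².
δ_AB = 16500·212/(1316·70900) = 0.0375 mm
δ_BC = 16500·604/(232.4·70900) = 0.605 mm
δ_CD = -13200·758/(243.4·70900) = -0.5799 mm
δ = Σδ_i = 0.06257 mm.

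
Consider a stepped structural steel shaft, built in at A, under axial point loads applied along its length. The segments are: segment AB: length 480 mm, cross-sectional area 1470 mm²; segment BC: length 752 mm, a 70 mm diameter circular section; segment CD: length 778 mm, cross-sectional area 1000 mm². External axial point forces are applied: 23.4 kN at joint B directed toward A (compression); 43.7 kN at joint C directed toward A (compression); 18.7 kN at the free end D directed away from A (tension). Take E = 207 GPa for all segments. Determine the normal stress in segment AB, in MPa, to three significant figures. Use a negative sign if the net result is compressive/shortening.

-32.9 MPa

Internal axial forces (sectioning from the free end, tension +): N_CD = 18.7 kN, N_BC = -25 kN, N_AB = -48.4 kN.
σ_AB = N_AB/A_AB = -48400/1470 = -32.93 MPa.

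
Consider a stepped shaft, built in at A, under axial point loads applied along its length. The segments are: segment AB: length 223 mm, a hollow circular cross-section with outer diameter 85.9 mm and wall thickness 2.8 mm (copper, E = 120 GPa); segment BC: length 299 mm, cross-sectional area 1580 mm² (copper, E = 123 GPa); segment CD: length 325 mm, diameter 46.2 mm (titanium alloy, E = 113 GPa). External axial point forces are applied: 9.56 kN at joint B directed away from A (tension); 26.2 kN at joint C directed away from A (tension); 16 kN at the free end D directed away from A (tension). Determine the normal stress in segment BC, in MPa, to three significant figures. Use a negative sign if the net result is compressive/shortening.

Internal axial forces (sectioning from the free end, tension +): N_CD = 16 kN, N_BC = 42.2 kN, N_AB = 51.76 kN.
σ_BC = N_BC/A_BC = 42200/1580 = 26.71 MPa.

26.7 MPa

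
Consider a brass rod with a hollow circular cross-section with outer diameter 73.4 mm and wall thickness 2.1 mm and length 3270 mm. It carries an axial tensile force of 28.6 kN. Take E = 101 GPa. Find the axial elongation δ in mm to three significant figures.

1.97 mm

A = 470.4 mm².
δ_mech = NL/(AE) = 28600·3270/(470.4·101000) = 1.968 mm.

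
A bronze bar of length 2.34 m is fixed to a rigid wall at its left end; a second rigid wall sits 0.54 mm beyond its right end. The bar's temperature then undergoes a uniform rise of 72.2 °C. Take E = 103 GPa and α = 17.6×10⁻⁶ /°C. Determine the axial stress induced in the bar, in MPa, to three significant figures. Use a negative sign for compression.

-107 MPa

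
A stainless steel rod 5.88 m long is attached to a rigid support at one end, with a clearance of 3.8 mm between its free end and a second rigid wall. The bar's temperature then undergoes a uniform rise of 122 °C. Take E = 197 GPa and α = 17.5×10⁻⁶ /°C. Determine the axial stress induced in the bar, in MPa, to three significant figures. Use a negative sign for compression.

-293 MPa

Free thermal expansion αLΔT = 17.5e-6 · 5880 · 122 = 12.55 mm.
The walls engage after the gap closes; constrained expansion = 12.55 − 3.8 = 8.754 mm.
The walls impose strain ε = −(8.754)/5880 = -1.4887e-03; σ = Eε = 197000 · -1.4887e-03 = -293.3 MPa.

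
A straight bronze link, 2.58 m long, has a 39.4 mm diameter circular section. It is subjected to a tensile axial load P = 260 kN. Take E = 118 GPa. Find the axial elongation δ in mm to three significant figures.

A = 1219 mm².
δ_mech = NL/(AE) = 260000·2580/(1219·118000) = 4.663 mm.

4.66 mm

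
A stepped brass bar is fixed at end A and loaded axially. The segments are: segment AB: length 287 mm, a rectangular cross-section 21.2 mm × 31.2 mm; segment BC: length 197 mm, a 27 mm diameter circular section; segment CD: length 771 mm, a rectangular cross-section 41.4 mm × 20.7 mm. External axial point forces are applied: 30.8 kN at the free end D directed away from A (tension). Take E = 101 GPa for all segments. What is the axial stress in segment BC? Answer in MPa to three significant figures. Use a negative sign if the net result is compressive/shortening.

Internal axial forces (sectioning from the free end, tension +): N_CD = 30.8 kN, N_BC = 30.8 kN, N_AB = 30.8 kN.
A_BC = 572.6 mm².
σ_BC = N_BC/A_BC = 30800/572.6 = 53.79 MPa.

53.8 MPa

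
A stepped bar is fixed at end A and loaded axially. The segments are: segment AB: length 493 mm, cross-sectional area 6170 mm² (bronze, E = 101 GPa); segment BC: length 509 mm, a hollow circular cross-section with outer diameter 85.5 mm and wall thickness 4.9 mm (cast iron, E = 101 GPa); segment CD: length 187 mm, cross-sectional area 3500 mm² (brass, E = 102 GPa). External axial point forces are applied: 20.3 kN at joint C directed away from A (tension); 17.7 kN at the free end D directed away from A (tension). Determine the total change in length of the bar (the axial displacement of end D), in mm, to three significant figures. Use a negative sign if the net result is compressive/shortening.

0.194 mm

Internal axial forces (sectioning from the free end, tension +): N_CD = 17.7 kN, N_BC = 38 kN, N_AB = 38 kN.
A_BC = 1241 mm².
δ_AB = 38000·493/(6170·101000) = 0.03006 mm
δ_BC = 38000·509/(1241·101000) = 0.1543 mm
δ_CD = 17700·187/(3500·102000) = 0.009271 mm
δ = Σδ_i = 0.1937 mm.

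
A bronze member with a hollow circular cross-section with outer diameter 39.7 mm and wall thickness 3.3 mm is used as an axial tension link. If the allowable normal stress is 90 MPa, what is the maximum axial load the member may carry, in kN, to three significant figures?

34.0 kN

A = 377.4 mm².
P_max = σ_allow · A = 90 · 377.4 = 33960 N = 33.96 kN.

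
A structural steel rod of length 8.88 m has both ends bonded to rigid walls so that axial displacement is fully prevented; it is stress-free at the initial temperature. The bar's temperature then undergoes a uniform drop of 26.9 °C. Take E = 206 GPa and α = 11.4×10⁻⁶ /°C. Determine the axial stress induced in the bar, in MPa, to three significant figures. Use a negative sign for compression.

Free thermal expansion αLΔT = 11.4e-6 · 8880 · -26.9 = -2.723 mm.
The walls impose strain ε = −(-2.723)/8880 = 3.0666e-04; σ = Eε = 206000 · 3.0666e-04 = 63.17 MPa.

63.2 MPa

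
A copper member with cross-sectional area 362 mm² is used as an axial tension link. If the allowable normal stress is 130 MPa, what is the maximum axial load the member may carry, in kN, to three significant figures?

47.1 kN

P_max = σ_allow · A = 130 · 362 = 47060 N = 47.06 kN.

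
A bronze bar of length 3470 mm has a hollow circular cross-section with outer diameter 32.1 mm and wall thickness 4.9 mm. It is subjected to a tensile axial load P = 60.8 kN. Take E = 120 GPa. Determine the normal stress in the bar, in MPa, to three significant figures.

145 MPa

A = 418.7 mm².
σ = N/A = 60800/418.7 = 145.2 MPa.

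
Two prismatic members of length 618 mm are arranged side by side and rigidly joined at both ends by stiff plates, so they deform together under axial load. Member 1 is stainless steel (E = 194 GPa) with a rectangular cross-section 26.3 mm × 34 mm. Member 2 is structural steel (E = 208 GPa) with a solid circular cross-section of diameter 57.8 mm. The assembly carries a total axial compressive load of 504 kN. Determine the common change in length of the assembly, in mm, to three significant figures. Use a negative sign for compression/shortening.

A_1 = 894.2 mm².
A_2 = 2624 mm².
Equal strain + equilibrium ⇒ each member carries load in proportion to AE: A₁E₁ = 173500000 N, A₂E₂ = 545800000 N, ΣAE = 719200000 N.
δ = PL/ΣAE = -504000·618/719200000 = -0.4331 mm.

-0.433 mm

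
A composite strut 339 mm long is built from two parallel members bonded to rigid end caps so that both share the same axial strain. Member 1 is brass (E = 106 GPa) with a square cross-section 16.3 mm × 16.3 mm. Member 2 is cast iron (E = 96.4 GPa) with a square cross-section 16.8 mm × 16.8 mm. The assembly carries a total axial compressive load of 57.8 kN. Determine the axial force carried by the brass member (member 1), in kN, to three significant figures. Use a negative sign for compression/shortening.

A_1 = 265.7 mm².
A_2 = 282.2 mm².
Equal strain + equilibrium ⇒ each member carries load in proportion to AE: A₁E₁ = 28160000 N, A₂E₂ = 27210000 N, ΣAE = 55370000 N.
F₁ = P·A₁E₁/ΣAE = -57800·28160000/55370000 = -29400 N.

-29.4 kN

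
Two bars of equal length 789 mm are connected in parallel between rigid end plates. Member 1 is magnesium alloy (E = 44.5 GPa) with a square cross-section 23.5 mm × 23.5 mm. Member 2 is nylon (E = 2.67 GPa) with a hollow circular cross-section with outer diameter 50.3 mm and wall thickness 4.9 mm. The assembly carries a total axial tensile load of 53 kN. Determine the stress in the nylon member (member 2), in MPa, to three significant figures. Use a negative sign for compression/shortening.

5.35 MPa

A_1 = 552.2 mm².
A_2 = 698.9 mm².
Equal strain + equilibrium ⇒ each member carries load in proportion to AE: A₁E₁ = 24580000 N, A₂E₂ = 1866000 N, ΣAE = 26440000 N.
σ₂ = P·E₂/ΣAE = 53000·2670/26440000 = 5.352 MPa.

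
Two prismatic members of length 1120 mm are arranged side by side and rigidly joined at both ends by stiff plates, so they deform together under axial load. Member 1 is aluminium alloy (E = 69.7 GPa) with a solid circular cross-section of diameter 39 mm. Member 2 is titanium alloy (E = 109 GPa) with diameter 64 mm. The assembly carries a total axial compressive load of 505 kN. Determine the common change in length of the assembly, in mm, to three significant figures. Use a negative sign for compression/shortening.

-1.30 mm

A_1 = 1195 mm².
A_2 = 3217 mm².
Equal strain + equilibrium ⇒ each member carries load in proportion to AE: A₁E₁ = 83260000 N, A₂E₂ = 350700000 N, ΣAE = 433900000 N.
δ = PL/ΣAE = -505000·1120/433900000 = -1.303 mm.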